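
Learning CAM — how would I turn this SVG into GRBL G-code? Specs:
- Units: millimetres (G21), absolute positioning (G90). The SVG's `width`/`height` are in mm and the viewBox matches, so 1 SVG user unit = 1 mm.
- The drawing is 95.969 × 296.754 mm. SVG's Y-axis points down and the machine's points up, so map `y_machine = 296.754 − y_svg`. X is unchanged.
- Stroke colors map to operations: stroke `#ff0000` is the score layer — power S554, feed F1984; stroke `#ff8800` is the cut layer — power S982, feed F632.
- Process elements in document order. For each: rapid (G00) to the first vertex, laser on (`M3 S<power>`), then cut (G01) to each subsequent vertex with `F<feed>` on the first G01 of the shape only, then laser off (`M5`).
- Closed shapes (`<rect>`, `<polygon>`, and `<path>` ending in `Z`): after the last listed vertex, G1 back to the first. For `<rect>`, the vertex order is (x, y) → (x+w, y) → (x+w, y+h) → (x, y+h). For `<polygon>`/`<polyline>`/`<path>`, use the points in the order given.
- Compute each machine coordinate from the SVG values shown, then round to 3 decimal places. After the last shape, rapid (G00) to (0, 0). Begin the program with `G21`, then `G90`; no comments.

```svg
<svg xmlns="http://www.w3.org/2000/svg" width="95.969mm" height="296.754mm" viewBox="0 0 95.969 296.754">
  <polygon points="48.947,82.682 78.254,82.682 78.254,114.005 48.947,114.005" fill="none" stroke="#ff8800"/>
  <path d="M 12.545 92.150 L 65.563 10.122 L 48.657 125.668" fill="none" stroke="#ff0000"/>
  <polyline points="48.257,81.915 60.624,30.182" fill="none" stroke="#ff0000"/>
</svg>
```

1 u = 1 mm; y_m = 296.754 − y.

[1] `<polygon>` rectangle, #ff8800→cut S982 F632: (48.947,214.072) → (78.254,214.072) → (78.254,182.749) → (48.947,182.749) → (48.947,214.072) (closed)

[2] `<path>` open polyline, #ff0000→score S554 F1984: (12.545,204.604) → (65.563,286.632) → (48.657,171.086)

[3] `<polyline>` line segment, #ff0000→score S554 F1984: (48.257,214.839) → (60.624,266.572)

G21
G90
G00 X48.947 Y214.072
M3 S982
G01 X78.254 Y214.072 F632
G01 X78.254 Y182.749
G01 X48.947 Y182.749
G01 X48.947 Y214.072
M5
G00 X12.545 Y204.604
M3 S554
G01 X65.563 Y286.632 F1984
G01 X48.657 Y171.086
M5
G00 X48.257 Y214.839
M3 S554
G01 X60.624 Y266.572 F1984
M5
G00 X0.000 Y0.000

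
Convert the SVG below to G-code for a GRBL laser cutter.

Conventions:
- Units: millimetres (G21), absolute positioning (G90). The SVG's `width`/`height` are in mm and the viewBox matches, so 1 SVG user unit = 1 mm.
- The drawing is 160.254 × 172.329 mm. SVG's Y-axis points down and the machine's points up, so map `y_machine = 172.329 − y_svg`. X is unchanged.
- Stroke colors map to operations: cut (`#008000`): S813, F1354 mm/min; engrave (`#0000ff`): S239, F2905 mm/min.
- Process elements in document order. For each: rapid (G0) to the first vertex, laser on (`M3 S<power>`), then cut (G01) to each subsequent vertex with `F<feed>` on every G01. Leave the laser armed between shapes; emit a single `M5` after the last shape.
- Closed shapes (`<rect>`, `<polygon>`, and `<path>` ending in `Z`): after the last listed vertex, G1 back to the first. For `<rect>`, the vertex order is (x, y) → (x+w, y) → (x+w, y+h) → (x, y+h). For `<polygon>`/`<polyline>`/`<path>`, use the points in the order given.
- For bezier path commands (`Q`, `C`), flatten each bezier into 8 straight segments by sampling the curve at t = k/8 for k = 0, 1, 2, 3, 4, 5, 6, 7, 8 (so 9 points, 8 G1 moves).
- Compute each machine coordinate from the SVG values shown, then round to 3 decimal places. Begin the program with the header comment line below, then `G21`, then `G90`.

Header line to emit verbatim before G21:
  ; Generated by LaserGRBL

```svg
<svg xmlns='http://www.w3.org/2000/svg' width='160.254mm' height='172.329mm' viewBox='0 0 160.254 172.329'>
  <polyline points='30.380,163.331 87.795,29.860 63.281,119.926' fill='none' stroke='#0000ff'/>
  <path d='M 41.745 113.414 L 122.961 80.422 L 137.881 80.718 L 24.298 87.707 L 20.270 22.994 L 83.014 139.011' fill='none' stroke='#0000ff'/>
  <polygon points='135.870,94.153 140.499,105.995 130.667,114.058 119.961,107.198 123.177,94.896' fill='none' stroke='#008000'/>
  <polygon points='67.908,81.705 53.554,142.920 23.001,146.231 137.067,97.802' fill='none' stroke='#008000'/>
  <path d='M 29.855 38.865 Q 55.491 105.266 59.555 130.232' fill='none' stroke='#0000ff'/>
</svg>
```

; Generated by LaserGRBL
G21
G90
G0 X30.380 Y8.998
M3 S239
G01 X87.795 Y142.469 F2905
G01 X63.281 Y52.403 F2905
G0 X41.745 Y58.915
M3 S239
G01 X122.961 Y91.907 F2905
G01 X137.881 Y91.611 F2905
G01 X24.298 Y84.622 F2905
G01 X20.270 Y149.335 F2905
G01 X83.014 Y33.318 F2905
G0 X135.870 Y78.176
M3 S813
G01 X140.499 Y66.334 F1354
G01 X130.667 Y58.271 F1354
G01 X119.961 Y65.131 F1354
G01 X123.177 Y77.433 F1354
G01 X135.870 Y78.176 F1354
G0 X67.908 Y90.624
M3 S813
G01 X53.554 Y29.409 F1354
G01 X23.001 Y26.098 F1354
G01 X137.067 Y74.527 F1354
G01 X67.908 Y90.624 F1354
G0 X29.855 Y133.464
M3 S239
G01 X35.927 Y117.511 F2905
G01 X41.325 Y102.853 F2905
G01 X46.048 Y89.490 F2905
G01 X50.098 Y77.422 F2905
G01 X53.473 Y66.648 F2905
G01 X56.175 Y57.170 F2905
G01 X58.202 Y48.986 F2905
G01 X59.555 Y42.097 F2905
M5

Since the viewBox matches the mm dimensions, user units are millimetres directly. The only transform is the Y-flip y_m = 172.329 − y_svg.

Shape 1 is a open polyline drawn with `<polyline>`. Its stroke #0000ff means engrave at S239, F2905. After flipping Y the toolpath is (30.380,8.998) → (87.795,142.469) → (63.281,52.403).

Shape 2 is a open polyline drawn with `<path>`. Its stroke #0000ff means engrave at S239, F2905. After flipping Y the toolpath is (41.745,58.915) → (122.961,91.907) → (137.881,91.611) → (24.298,84.622) → (20.270,149.335) → (83.014,33.318).

Shape 3 is a regular polygon drawn with `<polygon>`. Its stroke #008000 means cut at S813, F1354. After flipping Y the toolpath is (135.870,78.176) → (140.499,66.334) → (130.667,58.271) → (119.961,65.131) → (123.177,77.433) → (135.870,78.176), returning to the start.

Shape 4 is a closed polygon drawn with `<polygon>`. Its stroke #008000 means cut at S813, F1354. After flipping Y the toolpath is (67.908,90.624) → (53.554,29.409) → (23.001,26.098) → (137.067,74.527) → (67.908,90.624), returning to the start.

Shape 5 is a quadratic bezier drawn with `<path>`. Its stroke #0000ff means engrave at S239, F2905. After flipping Y the toolpath is (29.855,133.464) → (35.927,117.511) → (41.325,102.853) → (46.048,89.490) → (50.098,77.422) → (53.473,66.648) → (56.175,57.170) → (58.202,48.986) → (59.555,42.097).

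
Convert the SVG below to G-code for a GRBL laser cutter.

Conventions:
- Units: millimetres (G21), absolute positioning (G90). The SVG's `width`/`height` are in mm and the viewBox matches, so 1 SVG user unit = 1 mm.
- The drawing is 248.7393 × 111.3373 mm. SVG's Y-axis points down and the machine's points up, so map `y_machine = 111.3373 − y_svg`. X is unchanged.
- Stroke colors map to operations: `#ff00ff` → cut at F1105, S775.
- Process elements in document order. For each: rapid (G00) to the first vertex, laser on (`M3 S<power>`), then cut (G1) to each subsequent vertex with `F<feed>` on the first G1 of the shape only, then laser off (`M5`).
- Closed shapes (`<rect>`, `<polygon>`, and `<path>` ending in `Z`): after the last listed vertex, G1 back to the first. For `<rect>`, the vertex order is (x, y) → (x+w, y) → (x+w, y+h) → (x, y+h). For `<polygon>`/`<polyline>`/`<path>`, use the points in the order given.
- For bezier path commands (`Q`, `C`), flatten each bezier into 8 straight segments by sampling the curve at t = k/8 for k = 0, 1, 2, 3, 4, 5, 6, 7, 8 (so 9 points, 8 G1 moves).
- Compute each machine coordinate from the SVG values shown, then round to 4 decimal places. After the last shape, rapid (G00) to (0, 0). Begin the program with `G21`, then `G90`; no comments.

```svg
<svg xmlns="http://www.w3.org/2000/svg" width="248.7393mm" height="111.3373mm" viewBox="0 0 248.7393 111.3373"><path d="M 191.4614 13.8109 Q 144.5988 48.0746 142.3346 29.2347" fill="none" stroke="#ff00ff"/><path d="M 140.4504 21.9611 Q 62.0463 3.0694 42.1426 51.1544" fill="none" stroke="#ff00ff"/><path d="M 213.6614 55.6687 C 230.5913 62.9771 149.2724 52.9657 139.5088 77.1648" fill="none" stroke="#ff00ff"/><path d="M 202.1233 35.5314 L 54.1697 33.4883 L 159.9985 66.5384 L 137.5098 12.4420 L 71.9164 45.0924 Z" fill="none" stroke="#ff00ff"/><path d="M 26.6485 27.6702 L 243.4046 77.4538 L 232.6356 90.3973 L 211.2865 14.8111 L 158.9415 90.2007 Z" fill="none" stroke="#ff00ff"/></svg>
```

viewBox `0 0 248.7393 111.3373` with mm width/height → 1 unit = 1 mm. Flip: y_m = 111.3373 − y_svg.

**Shape 1** — `<path>` quadratic bezier, stroke `#ff00ff` → cut (S775, F1105). Control points (SVG): P0=(191.4614,13.8109), P1=(144.5988,48.0746), P2=(142.3346,29.2347); sampled at t=k/8. Machine vertices: (191.4614,97.5264) → (180.4426,89.7902) → (170.8175,83.7135) → (162.5861,79.2963) → (155.7484,76.5386) → (150.3044,75.4404) → (146.2541,76.0016) → (143.5975,78.2224) → (142.3346,82.1026). Open path.

**Shape 2** — `<path>` quadratic bezier, stroke `#ff00ff` → cut (S775, F1105). Control points (SVG): P0=(140.4504,21.9611), P1=(62.0463,3.0694), P2=(42.1426,51.1544); sampled at t=k/8. Machine vertices: (140.4504,89.3762) → (121.7634,93.0526) → (104.9046,94.6360) → (89.8739,94.1264) → (76.6714,91.5237) → (65.2970,86.8281) → (55.7507,80.0394) → (48.0326,71.1576) → (42.1426,60.1829). Open path.

**Shape 3** — `<path>` cubic bezier, stroke `#ff00ff` → cut (S775, F1105). Control points (SVG): P0=(213.6614,55.6687), P1=(230.5913,62.9771), P2=(149.2724,52.9657), P3=(139.5088,77.1648); sampled at t=k/8. Machine vertices: (213.6614,55.6686) → (215.7363,53.6392) → (210.5904,52.6296) → (200.2133,52.0360) → (186.5952,51.2546) → (171.7257,49.6814) → (157.5949,46.7125) → (146.1927,41.7442) → (139.5088,34.1725). Open path.

**Shape 4** — `<path>` closed polygon, stroke `#ff00ff` → cut (S775, F1105). Machine vertices: (202.1233,75.8059) → (54.1697,77.8490) → (159.9985,44.7989) → (137.5098,98.8953) → (71.9164,66.2449) → (202.1233,75.8059). Closed: final G1 returns to the first vertex.

**Shape 5** — `<path>` closed polygon, stroke `#ff00ff` → cut (S775, F1105). Machine vertices: (26.6485,83.6671) → (243.4046,33.8835) → (232.6356,20.9400) → (211.2865,96.5262) → (158.9415,21.1366) → (26.6485,83.6671). Closed: final G1 returns to the first vertex.

G21
G90
G00 X191.4614 Y97.5264
M3 S775
G1 X180.4426 Y89.7902 F1105
G1 X170.8175 Y83.7135
G1 X162.5861 Y79.2963
G1 X155.7484 Y76.5386
G1 X150.3044 Y75.4404
G1 X146.2541 Y76.0016
G1 X143.5975 Y78.2224
G1 X142.3346 Y82.1026
M5
G00 X140.4504 Y89.3762
M3 S775
G1 X121.7634 Y93.0526 F1105
G1 X104.9046 Y94.6360
G1 X89.8739 Y94.1264
G1 X76.6714 Y91.5237
G1 X65.2970 Y86.8281
G1 X55.7507 Y80.0394
G1 X48.0326 Y71.1576
G1 X42.1426 Y60.1829
M5
G00 X213.6614 Y55.6686
M3 S775
G1 X215.7363 Y53.6392 F1105
G1 X210.5904 Y52.6296
G1 X200.2133 Y52.0360
G1 X186.5952 Y51.2546
G1 X171.7257 Y49.6814
G1 X157.5949 Y46.7125
G1 X146.1927 Y41.7442
G1 X139.5088 Y34.1725
M5
G00 X202.1233 Y75.8059
M3 S775
G1 X54.1697 Y77.8490 F1105
G1 X159.9985 Y44.7989
G1 X137.5098 Y98.8953
G1 X71.9164 Y66.2449
G1 X202.1233 Y75.8059
M5
G00 X26.6485 Y83.6671
M3 S775
G1 X243.4046 Y33.8835 F1105
G1 X232.6356 Y20.9400
G1 X211.2865 Y96.5262
G1 X158.9415 Y21.1366
G1 X26.6485 Y83.6671
M5
G00 X0.0000 Y0.0000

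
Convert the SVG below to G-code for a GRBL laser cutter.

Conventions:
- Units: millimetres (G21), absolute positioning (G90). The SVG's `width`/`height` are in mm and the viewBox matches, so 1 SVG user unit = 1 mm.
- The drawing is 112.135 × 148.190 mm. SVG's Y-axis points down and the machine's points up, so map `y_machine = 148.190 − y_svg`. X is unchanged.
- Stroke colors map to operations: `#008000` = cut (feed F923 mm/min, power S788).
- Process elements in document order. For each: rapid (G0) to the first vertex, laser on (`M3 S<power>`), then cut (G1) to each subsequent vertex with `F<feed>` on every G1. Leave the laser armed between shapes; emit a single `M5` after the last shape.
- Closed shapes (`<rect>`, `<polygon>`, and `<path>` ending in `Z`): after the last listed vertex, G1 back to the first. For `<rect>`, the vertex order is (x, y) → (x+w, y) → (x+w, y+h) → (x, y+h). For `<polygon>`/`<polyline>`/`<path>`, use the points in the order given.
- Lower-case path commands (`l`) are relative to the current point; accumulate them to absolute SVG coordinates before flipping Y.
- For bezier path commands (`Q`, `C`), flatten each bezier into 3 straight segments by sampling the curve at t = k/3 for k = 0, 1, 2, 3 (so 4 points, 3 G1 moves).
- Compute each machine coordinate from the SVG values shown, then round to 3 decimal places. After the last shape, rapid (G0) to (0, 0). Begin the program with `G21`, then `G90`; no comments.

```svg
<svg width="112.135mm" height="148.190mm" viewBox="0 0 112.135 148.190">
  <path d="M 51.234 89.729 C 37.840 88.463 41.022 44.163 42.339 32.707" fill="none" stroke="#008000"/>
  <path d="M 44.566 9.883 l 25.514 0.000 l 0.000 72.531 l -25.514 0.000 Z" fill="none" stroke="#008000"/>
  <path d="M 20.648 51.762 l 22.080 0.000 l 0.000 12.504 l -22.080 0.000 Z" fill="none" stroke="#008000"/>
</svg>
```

viewBox `0 0 112.135 148.190` with mm width/height → 1 unit = 1 mm. Flip: y_m = 148.190 − y_svg.

**Shape 1** — `<path>` cubic bezier, stroke `#008000` → cut (S788, F923). Control points (SVG): P0=(51.234,89.729), P1=(37.840,88.463), P2=(41.022,44.163), P3=(42.339,32.707); sampled at t=k/3. Machine vertices: (51.234,58.461) → (42.682,71.261) → (41.083,95.889) → (42.339,115.483). Open path.

**Shape 2** — `<path>` rectangle, stroke `#008000` → cut (S788, F923). Machine vertices: (44.566,138.307) → (70.080,138.307) → (70.080,65.776) → (44.566,65.776) → (44.566,138.307). Closed: final G1 returns to the first vertex.

**Shape 3** — `<path>` rectangle, stroke `#008000` → cut (S788, F923). Machine vertices: (20.648,96.428) → (42.728,96.428) → (42.728,83.924) → (20.648,83.924) → (20.648,96.428). Closed: final G1 returns to the first vertex.

G21
G90
G0 X51.234 Y58.461
M3 S788
G1 X42.682 Y71.261 F923
G1 X41.083 Y95.889 F923
G1 X42.339 Y115.483 F923
G0 X44.566 Y138.307
M3 S788
G1 X70.080 Y138.307 F923
G1 X70.080 Y65.776 F923
G1 X44.566 Y65.776 F923
G1 X44.566 Y138.307 F923
G0 X20.648 Y96.428
M3 S788
G1 X42.728 Y96.428 F923
G1 X42.728 Y83.924 F923
G1 X20.648 Y83.924 F923
G1 X20.648 Y96.428 F923
M5
G0 X0.000 Y0.000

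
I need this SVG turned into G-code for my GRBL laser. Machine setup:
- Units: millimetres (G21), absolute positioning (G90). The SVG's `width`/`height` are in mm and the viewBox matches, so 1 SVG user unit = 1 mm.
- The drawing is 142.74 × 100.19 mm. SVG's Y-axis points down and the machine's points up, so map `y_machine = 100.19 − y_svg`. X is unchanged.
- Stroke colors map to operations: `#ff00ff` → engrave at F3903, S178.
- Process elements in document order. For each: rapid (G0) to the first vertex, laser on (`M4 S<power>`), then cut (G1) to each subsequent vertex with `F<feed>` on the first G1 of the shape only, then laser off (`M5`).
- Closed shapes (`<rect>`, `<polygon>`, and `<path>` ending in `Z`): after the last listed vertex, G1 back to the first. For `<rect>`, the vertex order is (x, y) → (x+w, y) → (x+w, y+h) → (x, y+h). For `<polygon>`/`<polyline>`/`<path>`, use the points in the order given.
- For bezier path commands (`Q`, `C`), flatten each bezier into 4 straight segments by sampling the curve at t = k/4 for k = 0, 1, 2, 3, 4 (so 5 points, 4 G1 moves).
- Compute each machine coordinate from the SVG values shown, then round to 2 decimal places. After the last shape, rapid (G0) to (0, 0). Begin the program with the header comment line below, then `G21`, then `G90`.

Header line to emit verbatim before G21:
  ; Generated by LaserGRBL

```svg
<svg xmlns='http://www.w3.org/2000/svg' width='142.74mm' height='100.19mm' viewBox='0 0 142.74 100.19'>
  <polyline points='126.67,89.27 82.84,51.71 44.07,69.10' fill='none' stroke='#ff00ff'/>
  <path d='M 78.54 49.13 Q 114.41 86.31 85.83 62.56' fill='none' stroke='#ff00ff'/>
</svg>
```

; Generated by LaserGRBL
G21
G90
G0 X126.67 Y10.92
M4 S178
G1 X82.84 Y48.48 F3903
G1 X44.07 Y31.09
M5
G0 X78.54 Y51.06
M4 S178
G1 X92.45 Y36.28 F3903
G1 X98.30 Y29.11
G1 X96.09 Y29.56
G1 X85.83 Y37.63
M5
G0 X0.00 Y0.00

Since the viewBox matches the mm dimensions, user units are millimetres directly. The only transform is the Y-flip y_m = 100.19 − y_svg.

Shape 1 is a open polyline drawn with `<polyline>`. Its stroke #ff00ff means engrave at S178, F3903. After flipping Y the toolpath is (126.67,10.92) → (82.84,48.48) → (44.07,31.09).

Shape 2 is a quadratic bezier drawn with `<path>`. Its stroke #ff00ff means engrave at S178, F3903. After flipping Y the toolpath is (78.54,51.06) → (92.45,36.28) → (98.30,29.11) → (96.09,29.56) → (85.83,37.63).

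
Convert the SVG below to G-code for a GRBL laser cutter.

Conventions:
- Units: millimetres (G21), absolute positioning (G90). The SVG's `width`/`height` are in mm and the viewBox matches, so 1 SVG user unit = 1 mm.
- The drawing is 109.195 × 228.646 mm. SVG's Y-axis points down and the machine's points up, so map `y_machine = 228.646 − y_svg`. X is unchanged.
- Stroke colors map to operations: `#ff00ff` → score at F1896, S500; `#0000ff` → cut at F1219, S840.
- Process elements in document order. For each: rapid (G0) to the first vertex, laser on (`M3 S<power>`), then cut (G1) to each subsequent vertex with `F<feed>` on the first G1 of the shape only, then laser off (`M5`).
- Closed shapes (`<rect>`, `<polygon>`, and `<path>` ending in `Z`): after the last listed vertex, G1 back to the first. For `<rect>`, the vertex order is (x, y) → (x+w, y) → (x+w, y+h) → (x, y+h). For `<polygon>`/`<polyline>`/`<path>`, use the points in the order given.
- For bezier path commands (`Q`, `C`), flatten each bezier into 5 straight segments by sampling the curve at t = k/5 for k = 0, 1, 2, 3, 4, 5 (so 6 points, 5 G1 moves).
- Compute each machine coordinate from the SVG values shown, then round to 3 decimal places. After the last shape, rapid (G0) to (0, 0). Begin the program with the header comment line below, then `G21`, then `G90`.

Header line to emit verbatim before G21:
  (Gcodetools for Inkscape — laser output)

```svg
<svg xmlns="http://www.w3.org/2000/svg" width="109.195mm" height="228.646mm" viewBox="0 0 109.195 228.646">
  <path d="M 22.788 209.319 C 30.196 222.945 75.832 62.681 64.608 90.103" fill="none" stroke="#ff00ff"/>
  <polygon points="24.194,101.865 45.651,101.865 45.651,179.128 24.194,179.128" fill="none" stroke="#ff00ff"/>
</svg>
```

viewBox `0 0 109.195 228.646` with mm width/height → 1 unit = 1 mm. Flip: y_m = 228.646 − y_svg.

**Shape 1** — `<path>` cubic bezier, stroke `#ff00ff` → score (S500, F1896). Control points (SVG): P0=(22.788,209.319), P1=(30.196,222.945), P2=(75.832,62.681), P3=(64.608,90.103); sampled at t=k/5. Machine vertices: (22.788,19.327) → (31.059,29.126) → (43.941,63.302) → (56.870,104.501) → (65.280,135.366) → (64.608,138.543). Open path.

**Shape 2** — `<polygon>` rectangle, stroke `#ff00ff` → score (S500, F1896). Machine vertices: (24.194,126.781) → (45.651,126.781) → (45.651,49.518) → (24.194,49.518) → (24.194,126.781). Closed: final G1 returns to the first vertex.

(Gcodetools for Inkscape — laser output)
G21
G90
G0 X22.788 Y19.327
M3 S500
G1 X31.059 Y29.126 F1896
G1 X43.941 Y63.302
G1 X56.870 Y104.501
G1 X65.280 Y135.366
G1 X64.608 Y138.543
M5
G0 X24.194 Y126.781
M3 S500
G1 X45.651 Y126.781 F1896
G1 X45.651 Y49.518
G1 X24.194 Y49.518
G1 X24.194 Y126.781
M5
G0 X0.000 Y0.000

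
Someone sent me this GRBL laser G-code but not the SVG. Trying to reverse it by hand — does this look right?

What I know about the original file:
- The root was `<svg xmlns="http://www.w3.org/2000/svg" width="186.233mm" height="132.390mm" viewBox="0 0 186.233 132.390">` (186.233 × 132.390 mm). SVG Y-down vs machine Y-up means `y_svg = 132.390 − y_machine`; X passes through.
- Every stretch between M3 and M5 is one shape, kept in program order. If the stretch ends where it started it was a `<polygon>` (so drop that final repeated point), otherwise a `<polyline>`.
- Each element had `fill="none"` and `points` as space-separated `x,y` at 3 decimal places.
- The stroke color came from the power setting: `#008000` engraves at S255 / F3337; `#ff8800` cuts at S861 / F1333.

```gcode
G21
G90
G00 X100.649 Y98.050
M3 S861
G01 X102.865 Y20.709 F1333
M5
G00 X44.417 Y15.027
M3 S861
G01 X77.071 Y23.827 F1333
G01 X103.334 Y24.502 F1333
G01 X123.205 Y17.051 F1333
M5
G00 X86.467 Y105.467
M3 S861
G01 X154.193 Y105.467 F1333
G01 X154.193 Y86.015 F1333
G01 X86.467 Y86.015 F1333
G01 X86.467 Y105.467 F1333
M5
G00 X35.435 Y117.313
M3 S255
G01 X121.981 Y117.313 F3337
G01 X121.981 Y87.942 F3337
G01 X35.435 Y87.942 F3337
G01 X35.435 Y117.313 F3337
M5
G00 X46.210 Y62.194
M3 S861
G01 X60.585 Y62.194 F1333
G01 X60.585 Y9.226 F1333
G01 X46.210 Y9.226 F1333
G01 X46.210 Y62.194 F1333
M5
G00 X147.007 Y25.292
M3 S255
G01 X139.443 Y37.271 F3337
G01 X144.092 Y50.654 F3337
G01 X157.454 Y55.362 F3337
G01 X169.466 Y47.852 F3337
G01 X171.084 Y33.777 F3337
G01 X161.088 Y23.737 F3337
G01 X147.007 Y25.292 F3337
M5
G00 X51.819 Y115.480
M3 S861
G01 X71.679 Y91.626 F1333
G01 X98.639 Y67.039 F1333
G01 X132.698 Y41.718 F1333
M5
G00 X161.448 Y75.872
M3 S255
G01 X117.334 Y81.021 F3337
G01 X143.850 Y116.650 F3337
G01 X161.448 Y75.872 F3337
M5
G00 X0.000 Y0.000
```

Each laser-on run becomes one SVG element. Flip Y back into SVG space with y_svg = 132.390 − y_machine.

Run 1: S861 ⇒ cut layer `#ff8800`. The run is open, so emit a `<polyline>` with points (Y-flipped): 100.649,34.340 102.865,111.681.

Run 2: S861 ⇒ cut layer `#ff8800`. The run is open, so emit a `<polyline>` with points (Y-flipped): 44.417,117.363 77.071,108.563 103.334,107.888 123.205,115.339.

Run 3: power S861 maps to stroke `#ff8800` (cut). The run returns to its start, so emit a `<polygon>` with points (Y-flipped): 86.467,26.923 154.193,26.923 154.193,46.375 86.467,46.375.

Run 4: power S255 maps to stroke `#008000` (engrave). The run returns to its start, so emit a `<polygon>` with points (Y-flipped): 35.435,15.077 121.981,15.077 121.981,44.448 35.435,44.448.

Run 5: power S861 maps to stroke `#ff8800` (cut). The run returns to its start, so emit a `<polygon>` with points (Y-flipped): 46.210,70.196 60.585,70.196 60.585,123.164 46.210,123.164.

Run 6: power S255 maps to stroke `#008000` (engrave). The run returns to its start, so emit a `<polygon>` with points (Y-flipped): 147.007,107.098 139.443,95.119 144.092,81.736 157.454,77.028 169.466,84.538 171.084,98.613 161.088,108.653.

Run 7: S861 ⇒ cut layer `#ff8800`. The run is open, so emit a `<polyline>` with points (Y-flipped): 51.819,16.910 71.679,40.764 98.639,65.351 132.698,90.672.

Run 8: S255 ⇒ engrave layer `#008000`. The run returns to its start, so emit a `<polygon>` with points (Y-flipped): 161.448,56.518 117.334,51.369 143.850,15.740.

<svg xmlns="http://www.w3.org/2000/svg" width="186.233mm" height="132.390mm" viewBox="0 0 186.233 132.390">
  <polyline points="100.649,34.340 102.865,111.681" fill="none" stroke="#ff8800"/>
  <polyline points="44.417,117.363 77.071,108.563 103.334,107.888 123.205,115.339" fill="none" stroke="#ff8800"/>
  <polygon points="86.467,26.923 154.193,26.923 154.193,46.375 86.467,46.375" fill="none" stroke="#ff8800"/>
  <polygon points="35.435,15.077 121.981,15.077 121.981,44.448 35.435,44.448" fill="none" stroke="#008000"/>
  <polygon points="46.210,70.196 60.585,70.196 60.585,123.164 46.210,123.164" fill="none" stroke="#ff8800"/>
  <polygon points="147.007,107.098 139.443,95.119 144.092,81.736 157.454,77.028 169.466,84.538 171.084,98.613 161.088,108.653" fill="none" stroke="#008000"/>
  <polyline points="51.819,16.910 71.679,40.764 98.639,65.351 132.698,90.672" fill="none" stroke="#ff8800"/>
  <polygon points="161.448,56.518 117.334,51.369 143.850,15.740" fill="none" stroke="#008000"/>
</svg>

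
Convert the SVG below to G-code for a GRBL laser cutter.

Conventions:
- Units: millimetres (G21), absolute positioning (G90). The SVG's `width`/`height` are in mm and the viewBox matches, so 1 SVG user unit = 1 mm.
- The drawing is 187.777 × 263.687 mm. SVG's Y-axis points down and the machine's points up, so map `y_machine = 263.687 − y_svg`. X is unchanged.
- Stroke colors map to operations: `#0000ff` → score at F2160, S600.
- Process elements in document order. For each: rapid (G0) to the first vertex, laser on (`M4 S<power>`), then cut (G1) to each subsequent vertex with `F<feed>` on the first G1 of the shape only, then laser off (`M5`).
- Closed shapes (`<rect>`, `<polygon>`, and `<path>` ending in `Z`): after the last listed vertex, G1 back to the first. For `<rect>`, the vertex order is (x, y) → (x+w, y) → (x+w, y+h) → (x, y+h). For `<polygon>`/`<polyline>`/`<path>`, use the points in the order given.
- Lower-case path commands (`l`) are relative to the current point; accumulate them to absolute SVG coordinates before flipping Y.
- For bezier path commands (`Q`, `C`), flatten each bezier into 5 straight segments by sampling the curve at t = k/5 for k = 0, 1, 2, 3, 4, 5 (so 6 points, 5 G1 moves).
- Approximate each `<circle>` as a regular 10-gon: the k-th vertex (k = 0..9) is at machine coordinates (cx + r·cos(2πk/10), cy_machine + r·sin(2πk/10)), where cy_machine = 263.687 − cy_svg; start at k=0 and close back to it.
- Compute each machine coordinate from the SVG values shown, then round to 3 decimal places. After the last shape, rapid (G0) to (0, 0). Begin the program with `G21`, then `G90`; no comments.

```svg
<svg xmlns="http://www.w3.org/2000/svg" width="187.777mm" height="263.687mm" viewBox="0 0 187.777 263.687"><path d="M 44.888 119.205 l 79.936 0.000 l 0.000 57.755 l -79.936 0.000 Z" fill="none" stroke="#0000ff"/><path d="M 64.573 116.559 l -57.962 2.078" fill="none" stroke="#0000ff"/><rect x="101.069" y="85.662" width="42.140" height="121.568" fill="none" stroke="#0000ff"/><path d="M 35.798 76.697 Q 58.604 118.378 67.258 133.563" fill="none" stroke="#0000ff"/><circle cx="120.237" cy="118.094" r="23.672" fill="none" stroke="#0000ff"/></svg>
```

viewBox `0 0 187.777 263.687` with mm width/height → 1 unit = 1 mm. Flip: y_m = 263.687 − y_svg.

**Shape 1** — `<path>` rectangle, stroke `#0000ff` → score (S600, F2160). Machine vertices: (44.888,144.482) → (124.824,144.482) → (124.824,86.727) → (44.888,86.727) → (44.888,144.482). Closed: final G1 returns to the first vertex.

**Shape 2** — `<path>` line segment, stroke `#0000ff` → score (S600, F2160). Machine vertices: (64.573,147.128) → (6.611,145.050). Open path.

**Shape 3** — `<rect>` rectangle, stroke `#0000ff` → score (S600, F2160). Machine vertices: (101.069,178.025) → (143.209,178.025) → (143.209,56.457) → (101.069,56.457) → (101.069,178.025). Closed: final G1 returns to the first vertex.

**Shape 4** — `<path>` quadratic bezier, stroke `#0000ff` → score (S600, F2160). Control points (SVG): P0=(35.798,76.697), P1=(58.604,118.378), P2=(67.258,133.563); sampled at t=k/5. Machine vertices: (35.798,186.990) → (44.354,171.377) → (51.778,157.885) → (58.070,146.511) → (63.230,137.258) → (67.258,130.124). Open path.

**Shape 5** — `<circle>` circle, stroke `#0000ff` → score (S600, F2160). Machine vertices: (143.909,145.593) → (139.388,159.507) → (127.552,168.106) → (112.922,168.106) → (101.086,159.507) → (96.565,145.593) → (101.086,131.679) → (112.922,123.080) → (127.552,123.080) → (139.388,131.679) → (143.909,145.593). Closed: final G1 returns to the first vertex.

G21
G90
G0 X44.888 Y144.482
M4 S600
G1 X124.824 Y144.482 F2160
G1 X124.824 Y86.727
G1 X44.888 Y86.727
G1 X44.888 Y144.482
M5
G0 X64.573 Y147.128
M4 S600
G1 X6.611 Y145.050 F2160
M5
G0 X101.069 Y178.025
M4 S600
G1 X143.209 Y178.025 F2160
G1 X143.209 Y56.457
G1 X101.069 Y56.457
G1 X101.069 Y178.025
M5
G0 X35.798 Y186.990
M4 S600
G1 X44.354 Y171.377 F2160
G1 X51.778 Y157.885
G1 X58.070 Y146.511
G1 X63.230 Y137.258
G1 X67.258 Y130.124
M5
G0 X143.909 Y145.593
M4 S600
G1 X139.388 Y159.507 F2160
G1 X127.552 Y168.106
G1 X112.922 Y168.106
G1 X101.086 Y159.507
G1 X96.565 Y145.593
G1 X101.086 Y131.679
G1 X112.922 Y123.080
G1 X127.552 Y123.080
G1 X139.388 Y131.679
G1 X143.909 Y145.593
M5
G0 X0.000 Y0.000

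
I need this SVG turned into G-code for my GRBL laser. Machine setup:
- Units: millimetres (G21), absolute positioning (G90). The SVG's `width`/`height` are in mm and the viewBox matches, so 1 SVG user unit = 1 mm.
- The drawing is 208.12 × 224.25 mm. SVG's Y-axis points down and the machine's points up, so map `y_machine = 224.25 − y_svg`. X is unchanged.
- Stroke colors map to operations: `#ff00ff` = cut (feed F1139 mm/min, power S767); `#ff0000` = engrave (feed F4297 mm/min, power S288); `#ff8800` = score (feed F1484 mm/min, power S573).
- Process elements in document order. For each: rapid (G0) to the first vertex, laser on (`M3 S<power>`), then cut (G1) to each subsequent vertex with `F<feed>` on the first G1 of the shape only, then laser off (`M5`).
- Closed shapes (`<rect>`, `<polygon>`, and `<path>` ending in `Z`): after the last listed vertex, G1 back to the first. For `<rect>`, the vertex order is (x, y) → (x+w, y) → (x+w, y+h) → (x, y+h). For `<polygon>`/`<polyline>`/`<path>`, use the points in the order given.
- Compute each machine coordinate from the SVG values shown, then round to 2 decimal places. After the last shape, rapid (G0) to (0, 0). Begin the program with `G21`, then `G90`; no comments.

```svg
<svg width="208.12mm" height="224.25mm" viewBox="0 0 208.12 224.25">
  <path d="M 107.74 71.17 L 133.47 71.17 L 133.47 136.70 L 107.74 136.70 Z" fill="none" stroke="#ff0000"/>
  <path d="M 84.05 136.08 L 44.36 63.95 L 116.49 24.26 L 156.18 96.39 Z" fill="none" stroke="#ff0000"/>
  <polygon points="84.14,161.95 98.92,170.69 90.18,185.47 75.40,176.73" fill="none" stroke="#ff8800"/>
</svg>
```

G21
G90
G0 X107.74 Y153.08
M3 S288
G1 X133.47 Y153.08 F4297
G1 X133.47 Y87.55
G1 X107.74 Y87.55
G1 X107.74 Y153.08
M5
G0 X84.05 Y88.17
M3 S288
G1 X44.36 Y160.30 F4297
G1 X116.49 Y199.99
G1 X156.18 Y127.86
G1 X84.05 Y88.17
M5
G0 X84.14 Y62.30
M3 S573
G1 X98.92 Y53.56 F1484
G1 X90.18 Y38.78
G1 X75.40 Y47.52
G1 X84.14 Y62.30
M5
G0 X0.00 Y0.00

1 u = 1 mm; y_m = 224.25 − y.

[1] `<path>` rectangle, #ff0000→engrave S288 F4297: (107.74,153.08) → (133.47,153.08) → (133.47,87.55) → (107.74,87.55) → (107.74,153.08) (closed)

[2] `<path>` regular polygon, #ff0000→engrave S288 F4297: (84.05,88.17) → (44.36,160.30) → (116.49,199.99) → (156.18,127.86) → (84.05,88.17) (closed)

[3] `<polygon>` regular polygon, #ff8800→score S573 F1484: (84.14,62.30) → (98.92,53.56) → (90.18,38.78) → (75.40,47.52) → (84.14,62.30) (closed)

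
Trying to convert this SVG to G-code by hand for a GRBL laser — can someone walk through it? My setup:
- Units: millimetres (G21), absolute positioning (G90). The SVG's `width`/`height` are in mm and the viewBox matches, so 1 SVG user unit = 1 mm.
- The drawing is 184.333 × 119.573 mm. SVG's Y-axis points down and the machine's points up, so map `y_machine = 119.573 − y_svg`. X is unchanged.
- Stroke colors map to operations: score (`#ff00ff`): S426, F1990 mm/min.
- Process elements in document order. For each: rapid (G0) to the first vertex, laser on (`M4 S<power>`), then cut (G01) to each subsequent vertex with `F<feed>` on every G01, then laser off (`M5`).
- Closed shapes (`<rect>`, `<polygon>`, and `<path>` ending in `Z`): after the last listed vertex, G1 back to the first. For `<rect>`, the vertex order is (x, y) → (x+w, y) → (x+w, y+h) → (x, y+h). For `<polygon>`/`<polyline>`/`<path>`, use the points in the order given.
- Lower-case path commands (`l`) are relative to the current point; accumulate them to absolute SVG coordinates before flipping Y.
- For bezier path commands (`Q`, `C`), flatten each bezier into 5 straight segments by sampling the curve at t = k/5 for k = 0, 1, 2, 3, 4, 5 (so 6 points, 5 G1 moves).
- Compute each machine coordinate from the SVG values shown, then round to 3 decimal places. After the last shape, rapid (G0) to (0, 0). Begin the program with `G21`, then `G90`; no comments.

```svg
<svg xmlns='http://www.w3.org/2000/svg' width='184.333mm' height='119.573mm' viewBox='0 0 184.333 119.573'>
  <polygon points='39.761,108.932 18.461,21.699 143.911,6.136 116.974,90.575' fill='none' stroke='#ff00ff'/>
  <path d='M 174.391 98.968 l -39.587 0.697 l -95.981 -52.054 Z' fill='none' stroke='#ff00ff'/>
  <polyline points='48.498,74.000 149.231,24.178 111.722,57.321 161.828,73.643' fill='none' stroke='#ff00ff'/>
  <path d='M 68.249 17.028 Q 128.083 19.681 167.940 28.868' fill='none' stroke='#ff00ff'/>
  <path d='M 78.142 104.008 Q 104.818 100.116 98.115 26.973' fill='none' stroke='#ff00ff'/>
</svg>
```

G21
G90
G0 X39.761 Y10.641
M4 S426
G01 X18.461 Y97.874 F1990
G01 X143.911 Y113.437 F1990
G01 X116.974 Y28.998 F1990
G01 X39.761 Y10.641 F1990
M5
G0 X174.391 Y20.605
M4 S426
G01 X134.804 Y19.908 F1990
G01 X38.823 Y71.962 F1990
G01 X174.391 Y20.605 F1990
M5
G0 X48.498 Y45.573
M4 S426
G01 X149.231 Y95.395 F1990
G01 X111.722 Y62.252 F1990
G01 X161.828 Y45.930 F1990
M5
G0 X68.249 Y102.545
M4 S426
G01 X91.384 Y101.222 F1990
G01 X112.920 Y99.377 F1990
G01 X132.858 Y97.009 F1990
G01 X151.198 Y94.118 F1990
G01 X167.940 Y90.705 F1990
M5
G0 X78.142 Y15.565
M4 S426
G01 X87.477 Y19.892 F1990
G01 X94.142 Y29.759 F1990
G01 X98.137 Y45.166 F1990
G01 X99.461 Y66.113 F1990
G01 X98.115 Y92.600 F1990
M5
G0 X0.000 Y0.000

Since the viewBox matches the mm dimensions, user units are millimetres directly. The only transform is the Y-flip y_m = 119.573 − y_svg.

Shape 1 is a closed polygon drawn with `<polygon>`. Its stroke #ff00ff means score at S426, F1990. After flipping Y the toolpath is (39.761,10.641) → (18.461,97.874) → (143.911,113.437) → (116.974,28.998) → (39.761,10.641), returning to the start.

Shape 2 is a closed polygon drawn with `<path>`. Its stroke #ff00ff means score at S426, F1990. After flipping Y the toolpath is (174.391,20.605) → (134.804,19.908) → (38.823,71.962) → (174.391,20.605), returning to the start.

Shape 3 is a open polyline drawn with `<polyline>`. Its stroke #ff00ff means score at S426, F1990. After flipping Y the toolpath is (48.498,45.573) → (149.231,95.395) → (111.722,62.252) → (161.828,45.930).

Shape 4 is a quadratic bezier drawn with `<path>`. Its stroke #ff00ff means score at S426, F1990. After flipping Y the toolpath is (68.249,102.545) → (91.384,101.222) → (112.920,99.377) → (132.858,97.009) → (151.198,94.118) → (167.940,90.705).

Shape 5 is a quadratic bezier drawn with `<path>`. Its stroke #ff00ff means score at S426, F1990. After flipping Y the toolpath is (78.142,15.565) → (87.477,19.892) → (94.142,29.759) → (98.137,45.166) → (99.461,66.113) → (98.115,92.600).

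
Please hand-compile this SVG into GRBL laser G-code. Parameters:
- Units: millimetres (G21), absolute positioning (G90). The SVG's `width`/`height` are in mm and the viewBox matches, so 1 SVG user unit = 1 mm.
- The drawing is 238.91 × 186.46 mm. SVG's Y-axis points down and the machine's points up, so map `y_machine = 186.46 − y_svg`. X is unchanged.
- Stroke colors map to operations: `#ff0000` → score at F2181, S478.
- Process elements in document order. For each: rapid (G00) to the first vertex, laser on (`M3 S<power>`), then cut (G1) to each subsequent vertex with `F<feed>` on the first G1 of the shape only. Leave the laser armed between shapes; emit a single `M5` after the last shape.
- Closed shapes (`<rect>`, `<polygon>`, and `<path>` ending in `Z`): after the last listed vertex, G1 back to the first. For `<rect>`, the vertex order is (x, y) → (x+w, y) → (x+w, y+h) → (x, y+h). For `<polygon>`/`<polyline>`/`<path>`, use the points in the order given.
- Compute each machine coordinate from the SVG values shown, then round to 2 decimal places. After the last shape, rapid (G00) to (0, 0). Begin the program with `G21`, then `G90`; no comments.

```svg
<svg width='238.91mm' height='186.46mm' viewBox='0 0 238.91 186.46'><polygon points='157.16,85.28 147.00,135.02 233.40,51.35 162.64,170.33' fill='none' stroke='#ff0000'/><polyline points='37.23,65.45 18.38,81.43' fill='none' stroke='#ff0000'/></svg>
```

G21
G90
G00 X157.16 Y101.18
M3 S478
G1 X147.00 Y51.44 F2181
G1 X233.40 Y135.11
G1 X162.64 Y16.13
G1 X157.16 Y101.18
G00 X37.23 Y121.01
M3 S478
G1 X18.38 Y105.03 F2181
M5
G00 X0.00 Y0.00

Since the viewBox matches the mm dimensions, user units are millimetres directly. The only transform is the Y-flip y_m = 186.46 − y_svg.

Shape 1 is a closed polygon drawn with `<polygon>`. Its stroke #ff0000 means score at S478, F2181. After flipping Y the toolpath is (157.16,101.18) → (147.00,51.44) → (233.40,135.11) → (162.64,16.13) → (157.16,101.18), returning to the start.

Shape 2 is a line segment drawn with `<polyline>`. Its stroke #ff0000 means score at S478, F2181. After flipping Y the toolpath is (37.23,121.01) → (18.38,105.03).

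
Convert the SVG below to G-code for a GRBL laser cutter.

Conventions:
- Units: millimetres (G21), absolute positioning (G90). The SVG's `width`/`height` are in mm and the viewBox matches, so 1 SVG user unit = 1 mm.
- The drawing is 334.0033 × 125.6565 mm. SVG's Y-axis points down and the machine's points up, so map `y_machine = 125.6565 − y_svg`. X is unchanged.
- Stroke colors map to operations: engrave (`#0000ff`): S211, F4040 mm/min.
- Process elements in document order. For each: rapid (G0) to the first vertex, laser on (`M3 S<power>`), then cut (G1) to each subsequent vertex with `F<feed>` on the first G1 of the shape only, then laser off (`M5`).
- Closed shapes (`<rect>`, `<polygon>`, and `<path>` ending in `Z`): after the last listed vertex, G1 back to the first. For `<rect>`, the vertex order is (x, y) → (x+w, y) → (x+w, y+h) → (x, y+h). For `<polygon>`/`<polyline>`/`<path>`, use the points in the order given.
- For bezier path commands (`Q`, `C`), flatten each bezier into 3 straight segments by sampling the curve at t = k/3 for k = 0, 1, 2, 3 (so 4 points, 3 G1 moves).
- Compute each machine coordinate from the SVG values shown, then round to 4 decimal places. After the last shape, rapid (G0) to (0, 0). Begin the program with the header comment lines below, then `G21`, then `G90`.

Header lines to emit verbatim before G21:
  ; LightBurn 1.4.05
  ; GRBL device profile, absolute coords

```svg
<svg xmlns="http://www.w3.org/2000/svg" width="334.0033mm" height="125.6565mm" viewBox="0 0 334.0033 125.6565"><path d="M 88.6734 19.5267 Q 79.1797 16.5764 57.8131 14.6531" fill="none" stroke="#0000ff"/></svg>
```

; LightBurn 1.4.05
; GRBL device profile, absolute coords
G21
G90
G0 X88.6734 Y106.1298
M3 S211
G1 X81.0251 Y107.9826 F4040
G1 X70.7383 Y109.6071
G1 X57.8131 Y111.0034
M5
G0 X0.0000 Y0.0000

1 u = 1 mm; y_m = 125.6565 − y.

[1] `<path>` quadratic bezier, #0000ff→engrave S211 F4040: (88.6734,106.1298) → (81.0251,107.9826) → (70.7383,109.6071) → (57.8131,111.0034)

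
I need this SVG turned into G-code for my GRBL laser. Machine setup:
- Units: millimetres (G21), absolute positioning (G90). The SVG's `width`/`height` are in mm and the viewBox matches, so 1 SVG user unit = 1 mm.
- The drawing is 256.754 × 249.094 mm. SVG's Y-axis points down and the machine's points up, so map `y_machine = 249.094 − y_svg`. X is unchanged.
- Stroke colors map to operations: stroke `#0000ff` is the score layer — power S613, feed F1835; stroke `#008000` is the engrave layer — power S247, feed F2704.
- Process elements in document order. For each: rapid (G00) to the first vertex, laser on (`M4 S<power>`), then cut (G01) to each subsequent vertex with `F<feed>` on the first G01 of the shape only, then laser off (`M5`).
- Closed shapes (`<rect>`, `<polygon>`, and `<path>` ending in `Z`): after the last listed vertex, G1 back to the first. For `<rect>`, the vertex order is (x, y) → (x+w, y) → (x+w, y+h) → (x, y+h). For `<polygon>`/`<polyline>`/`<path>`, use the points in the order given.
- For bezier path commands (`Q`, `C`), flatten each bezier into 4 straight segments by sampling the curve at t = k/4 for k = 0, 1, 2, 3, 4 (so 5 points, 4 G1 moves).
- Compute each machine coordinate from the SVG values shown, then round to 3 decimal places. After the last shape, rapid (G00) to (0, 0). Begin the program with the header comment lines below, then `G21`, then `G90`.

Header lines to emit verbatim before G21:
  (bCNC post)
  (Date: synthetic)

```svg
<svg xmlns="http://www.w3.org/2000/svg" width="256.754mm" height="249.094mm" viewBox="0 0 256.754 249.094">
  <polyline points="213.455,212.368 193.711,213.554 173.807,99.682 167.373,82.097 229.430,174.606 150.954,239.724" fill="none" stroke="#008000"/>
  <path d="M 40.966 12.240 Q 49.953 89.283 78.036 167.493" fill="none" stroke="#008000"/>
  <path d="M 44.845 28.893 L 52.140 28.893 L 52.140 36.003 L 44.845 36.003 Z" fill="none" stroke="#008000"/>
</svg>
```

(bCNC post)
(Date: synthetic)
G21
G90
G00 X213.455 Y36.726
M4 S247
G01 X193.711 Y35.540 F2704
G01 X173.807 Y149.412
G01 X167.373 Y166.997
G01 X229.430 Y74.488
G01 X150.954 Y9.370
M5
G00 X40.966 Y236.854
M4 S247
G01 X46.653 Y198.260 F2704
G01 X54.727 Y159.519
G01 X65.188 Y120.633
G01 X78.036 Y81.601
M5
G00 X44.845 Y220.201
M4 S247
G01 X52.140 Y220.201 F2704
G01 X52.140 Y213.091
G01 X44.845 Y213.091
G01 X44.845 Y220.201
M5
G00 X0.000 Y0.000

viewBox `0 0 256.754 249.094` with mm width/height → 1 unit = 1 mm. Flip: y_m = 249.094 − y_svg.

**Shape 1** — `<polyline>` open polyline, stroke `#008000` → engrave (S247, F2704). Machine vertices: (213.455,36.726) → (193.711,35.540) → (173.807,149.412) → (167.373,166.997) → (229.430,74.488) → (150.954,9.370). Open path.

**Shape 2** — `<path>` quadratic bezier, stroke `#008000` → engrave (S247, F2704). Control points (SVG): P0=(40.966,12.240), P1=(49.953,89.283), P2=(78.036,167.493); sampled at t=k/4. Machine vertices: (40.966,236.854) → (46.653,198.260) → (54.727,159.519) → (65.188,120.633) → (78.036,81.601). Open path.

**Shape 3** — `<path>` rectangle, stroke `#008000` → engrave (S247, F2704). Machine vertices: (44.845,220.201) → (52.140,220.201) → (52.140,213.091) → (44.845,213.091) → (44.845,220.201). Closed: final G1 returns to the first vertex.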